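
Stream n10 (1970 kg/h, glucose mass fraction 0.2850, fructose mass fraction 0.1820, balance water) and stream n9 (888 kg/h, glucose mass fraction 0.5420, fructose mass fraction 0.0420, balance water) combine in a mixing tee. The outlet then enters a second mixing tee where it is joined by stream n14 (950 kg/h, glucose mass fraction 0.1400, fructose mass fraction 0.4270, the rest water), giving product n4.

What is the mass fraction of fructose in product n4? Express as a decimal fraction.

0.2105

Overall, product flow = 3808 kg/h.
fructose in = 1970×0.182 + 888×0.042 + 950×0.427 = 801.49 kg/h.
fructose fraction in n4 = 0.2105.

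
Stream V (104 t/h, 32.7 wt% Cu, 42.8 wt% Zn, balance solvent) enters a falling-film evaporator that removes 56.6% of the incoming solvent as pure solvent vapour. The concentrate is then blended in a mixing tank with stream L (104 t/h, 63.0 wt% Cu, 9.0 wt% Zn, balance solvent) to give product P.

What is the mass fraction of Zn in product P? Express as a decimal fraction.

0.2783

Vapour removed = 0.566×0.245×104 = 14.422 t/h; concentrate = 89.578 t/h.
Zn reaching the mixer = 44.512 (from concentrate) + 104×0.090 = 53.872 t/h.
Product flow = 89.578 + 104 = 193.58 t/h; Zn fraction = 0.2783.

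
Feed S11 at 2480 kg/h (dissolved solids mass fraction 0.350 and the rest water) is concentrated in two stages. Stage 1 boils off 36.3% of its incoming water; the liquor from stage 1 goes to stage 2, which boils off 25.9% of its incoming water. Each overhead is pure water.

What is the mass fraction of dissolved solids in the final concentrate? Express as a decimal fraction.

0.533

water in feed = 2480×0.650 = 1612 kg/h.
After stage 1: water left = (1−0.363)×1612 = 1026.8; stream total = 1894.8 kg/h.
After stage 2: water left = (1−0.259)×1026.8 = 760.89; final concentrate = 1628.9 kg/h.
dissolved solids fraction = 868/1628.9 = 0.533.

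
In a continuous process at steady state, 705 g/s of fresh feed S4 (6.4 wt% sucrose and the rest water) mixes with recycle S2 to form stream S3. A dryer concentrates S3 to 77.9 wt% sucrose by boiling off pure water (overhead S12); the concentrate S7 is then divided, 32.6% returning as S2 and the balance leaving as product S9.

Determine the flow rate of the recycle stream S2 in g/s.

Overall sucrose balance (none leaves overhead): sucrose in fresh feed = sucrose in product, i.e. 705×0.064 = (1−0.326)·S7·0.779.
S7 = 45.12/(0.779×0.674) = 85.935 g/s.
Recycle S2 = 0.326×85.935 = 28.015 g/s.

28.01 g/s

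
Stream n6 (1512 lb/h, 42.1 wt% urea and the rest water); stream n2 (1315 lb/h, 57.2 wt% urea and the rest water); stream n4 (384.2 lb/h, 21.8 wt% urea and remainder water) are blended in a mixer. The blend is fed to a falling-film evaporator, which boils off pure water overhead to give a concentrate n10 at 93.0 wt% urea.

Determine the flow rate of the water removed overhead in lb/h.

1628 lb/h

urea entering = 1512×0.421 + 1315×0.572 + 384.2×0.218 = 1472.5 lb/h.
All urea reports to n10, so n10 = 1472.5/0.930 = 1583.3 lb/h.
Total feed = 3211.2 lb/h; overhead = 3211.2 − 1583.3 = 1627.9 lb/h.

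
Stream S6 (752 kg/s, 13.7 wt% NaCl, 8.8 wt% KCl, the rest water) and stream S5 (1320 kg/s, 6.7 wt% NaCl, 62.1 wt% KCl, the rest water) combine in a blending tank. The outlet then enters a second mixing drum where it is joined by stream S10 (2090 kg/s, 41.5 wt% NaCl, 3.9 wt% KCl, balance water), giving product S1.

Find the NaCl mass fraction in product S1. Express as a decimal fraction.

Overall, product flow = 4162 kg/s.
NaCl in = 752×0.137 + 1320×0.067 + 2090×0.415 = 1058.8 kg/s.
NaCl fraction in S1 = 0.2544.

0.2544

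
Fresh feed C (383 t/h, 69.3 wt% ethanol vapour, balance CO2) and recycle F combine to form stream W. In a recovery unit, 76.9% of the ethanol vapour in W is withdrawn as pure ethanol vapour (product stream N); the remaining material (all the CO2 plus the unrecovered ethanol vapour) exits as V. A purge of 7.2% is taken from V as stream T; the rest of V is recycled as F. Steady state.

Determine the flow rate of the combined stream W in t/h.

1971 t/h

CO2 enters only via C and leaves only via the purge: 383×0.307 = 0.072×(CO2 in V), and the recovery unit passes all CO2, so CO2 in W = CO2 in V = 1633.1 t/h.
ethanol vapour in W: m_A = 383×0.693 + (1−0.072)·(1−0.769)·m_A, so m_A = 265.42/0.7856 = 337.84 t/h.
W = 337.84 + 1633.1 = 1970.9 t/h.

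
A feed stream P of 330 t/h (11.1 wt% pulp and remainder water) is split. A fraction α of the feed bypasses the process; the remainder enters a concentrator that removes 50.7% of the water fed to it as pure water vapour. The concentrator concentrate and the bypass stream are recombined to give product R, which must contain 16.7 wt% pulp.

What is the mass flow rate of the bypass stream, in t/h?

All 330×0.111 = 36.63 t/h of pulp reaches R, so R = 36.63/0.167 = 219.34 t/h and vapour = 110.66 t/h.
The evaporator receives (1−α)·330 of feed at 0.889 water and removes 0.507 of that water:
0.507×0.889×(1−α)×330 = 110.66
(1−α) = 110.66/148.74 = 0.7440;  α = 0.2560.
Bypass flow = 0.2560×330 = 84.486 t/h.

84.49 t/h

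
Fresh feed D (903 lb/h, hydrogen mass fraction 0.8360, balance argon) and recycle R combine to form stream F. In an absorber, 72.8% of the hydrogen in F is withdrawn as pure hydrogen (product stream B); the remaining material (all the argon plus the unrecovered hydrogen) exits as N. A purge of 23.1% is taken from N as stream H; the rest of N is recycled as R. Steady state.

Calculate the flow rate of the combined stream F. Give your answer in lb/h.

argon enters only via D and leaves only via the purge: 903×0.164 = 0.231×(argon in N), and the absorber passes all argon, so argon in F = argon in N = 641.09 lb/h.
hydrogen in F: m_A = 903×0.836 + (1−0.231)·(1−0.728)·m_A, so m_A = 754.91/0.7908 = 954.57 lb/h.
F = 954.57 + 641.09 = 1595.7 lb/h.

1596 lb/h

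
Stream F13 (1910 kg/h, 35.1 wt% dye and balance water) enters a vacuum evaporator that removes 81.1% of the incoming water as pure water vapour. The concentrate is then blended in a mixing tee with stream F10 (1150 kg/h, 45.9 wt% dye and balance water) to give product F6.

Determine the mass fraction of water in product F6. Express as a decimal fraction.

0.417

Vapour removed = 0.811×0.649×1910 = 1005.3 kg/h; concentrate = 904.69 kg/h.
water reaching the mixer = 234.28 (from concentrate) + 1150×0.541 = 856.43 kg/h.
Product flow = 904.69 + 1150 = 2054.7 kg/h; water fraction = 0.417.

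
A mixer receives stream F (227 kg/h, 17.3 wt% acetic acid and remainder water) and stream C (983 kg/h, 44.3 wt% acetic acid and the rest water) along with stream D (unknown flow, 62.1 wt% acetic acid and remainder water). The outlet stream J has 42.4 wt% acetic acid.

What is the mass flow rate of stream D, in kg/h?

194.4 kg/h

Let D be the unknown flow. Total out = 1210 + D.
acetic acid balance: 474.74 + 0.621·D = 0.424·(1210 + D)
(0.621 − 0.424)·D = 0.424×1210 − 474.74 = 38.3
D = 38.3 / 0.197 = 194.42 kg/h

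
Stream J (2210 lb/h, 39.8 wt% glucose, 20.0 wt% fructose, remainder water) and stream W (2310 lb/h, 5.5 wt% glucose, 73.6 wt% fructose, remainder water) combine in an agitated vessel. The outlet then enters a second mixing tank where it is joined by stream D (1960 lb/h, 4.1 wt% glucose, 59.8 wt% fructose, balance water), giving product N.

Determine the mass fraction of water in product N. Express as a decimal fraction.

0.3208

Overall, product flow = 6480 lb/h.
water in = 2210×0.402 + 2310×0.209 + 1960×0.361 = 2078.8 lb/h.
water fraction in N = 0.3208.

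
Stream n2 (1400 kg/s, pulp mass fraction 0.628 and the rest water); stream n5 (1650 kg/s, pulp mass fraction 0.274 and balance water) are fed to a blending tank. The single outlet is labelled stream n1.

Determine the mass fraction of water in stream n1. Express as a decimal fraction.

Total flow out = 1400 + 1650 = 3050 kg/s.
water in = 1400×0.372 + 1650×0.726 = 1718.7 kg/s.
water mass fraction in n1 = 1718.7/3050 = 0.564.

0.564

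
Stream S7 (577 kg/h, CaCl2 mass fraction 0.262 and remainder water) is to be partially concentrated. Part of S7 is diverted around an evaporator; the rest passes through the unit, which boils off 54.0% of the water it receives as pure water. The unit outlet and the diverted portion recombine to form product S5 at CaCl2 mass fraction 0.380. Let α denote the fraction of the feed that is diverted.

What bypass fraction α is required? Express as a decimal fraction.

0.221

All 577×0.262 = 151.17 kg/h of CaCl2 reaches S5, so S5 = 151.17/0.380 = 397.83 kg/h and vapour = 179.17 kg/h.
The evaporator receives (1−α)·577 of feed at 0.738 water and removes 0.540 of that water:
0.540×0.738×(1−α)×577 = 179.17
(1−α) = 179.17/229.95 = 0.7792;  α = 0.2208.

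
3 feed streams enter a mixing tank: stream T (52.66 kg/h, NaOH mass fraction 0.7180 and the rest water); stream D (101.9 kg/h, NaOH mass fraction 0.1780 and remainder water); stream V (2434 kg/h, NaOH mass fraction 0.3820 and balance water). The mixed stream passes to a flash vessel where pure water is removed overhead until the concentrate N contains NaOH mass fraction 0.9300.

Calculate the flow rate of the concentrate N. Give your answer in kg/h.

1060 kg/h

NaOH entering = 52.66×0.718 + 101.9×0.178 + 2434×0.382 = 985.74 kg/h.
All NaOH reports to N, so N = 985.74/0.930 = 1059.9 kg/h.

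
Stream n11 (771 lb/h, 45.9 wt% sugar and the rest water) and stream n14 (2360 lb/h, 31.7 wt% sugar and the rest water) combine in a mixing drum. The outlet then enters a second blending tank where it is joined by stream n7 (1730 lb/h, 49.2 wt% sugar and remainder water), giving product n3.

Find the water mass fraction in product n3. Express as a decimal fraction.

Overall, product flow = 4861 lb/h.
water in = 771×0.541 + 2360×0.683 + 1730×0.508 = 2907.8 lb/h.
water fraction in n3 = 0.598.

0.598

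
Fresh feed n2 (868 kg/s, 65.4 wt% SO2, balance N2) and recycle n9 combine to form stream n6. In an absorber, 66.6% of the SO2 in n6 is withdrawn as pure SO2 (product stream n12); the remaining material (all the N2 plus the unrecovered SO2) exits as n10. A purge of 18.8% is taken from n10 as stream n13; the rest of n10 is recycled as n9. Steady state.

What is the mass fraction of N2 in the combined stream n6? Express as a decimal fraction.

0.672

N2 enters only via n2 and leaves only via the purge: 868×0.346 = 0.188×(N2 in n10), and the absorber passes all N2, so N2 in n6 = N2 in n10 = 1597.5 kg/s.
SO2 in n6: m_A = 868×0.654 + (1−0.188)·(1−0.666)·m_A, so m_A = 567.67/0.7288 = 778.92 kg/s.
n6 = 778.92 + 1597.5 = 2376.4 kg/s.
N2 fraction in n6 = 1597.5/2376.4 = 0.672.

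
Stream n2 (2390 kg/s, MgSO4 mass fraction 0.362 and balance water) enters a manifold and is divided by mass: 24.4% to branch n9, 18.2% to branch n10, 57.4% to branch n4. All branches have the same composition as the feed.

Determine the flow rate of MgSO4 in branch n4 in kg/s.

Branch n4 total = 0.574×2390 = 1371.9 kg/s.
MgSO4 in n4 = 0.362×1371.9 = 496.61 kg/s.

496.6 kg/s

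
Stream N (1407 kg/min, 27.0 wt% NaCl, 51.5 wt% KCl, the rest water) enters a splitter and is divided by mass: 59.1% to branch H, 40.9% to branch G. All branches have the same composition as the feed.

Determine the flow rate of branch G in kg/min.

Branch G flow = 0.409×1407 = 575.46 kg/min.

575.5 kg/min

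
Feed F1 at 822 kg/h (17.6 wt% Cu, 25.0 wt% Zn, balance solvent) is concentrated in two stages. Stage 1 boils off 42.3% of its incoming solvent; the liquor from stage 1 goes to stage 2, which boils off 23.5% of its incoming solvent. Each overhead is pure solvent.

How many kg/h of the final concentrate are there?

558.4 kg/h

solvent in feed = 822×0.574 = 471.83 kg/h.
After stage 1: solvent left = (1−0.423)×471.83 = 272.24; stream total = 622.42 kg/h.
After stage 2: solvent left = (1−0.235)×272.24 = 208.27; final concentrate = 558.44 kg/h.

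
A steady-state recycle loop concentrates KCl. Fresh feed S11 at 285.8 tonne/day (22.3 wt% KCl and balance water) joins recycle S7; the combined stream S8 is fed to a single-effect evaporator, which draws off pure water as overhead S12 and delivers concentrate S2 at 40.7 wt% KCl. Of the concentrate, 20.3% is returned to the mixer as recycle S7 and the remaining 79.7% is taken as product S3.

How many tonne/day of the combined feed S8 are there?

325.7 tonne/day

Overall KCl balance (none leaves overhead): KCl in fresh feed = KCl in product, i.e. 285.8×0.223 = (1−0.203)·S2·0.407.
S2 = 63.733/(0.407×0.797) = 196.48 tonne/day.
Recycle S7 = 0.203×196.48 = 39.885 tonne/day.
Combined feed S8 = 285.8 + 39.885 = 325.69 tonne/day.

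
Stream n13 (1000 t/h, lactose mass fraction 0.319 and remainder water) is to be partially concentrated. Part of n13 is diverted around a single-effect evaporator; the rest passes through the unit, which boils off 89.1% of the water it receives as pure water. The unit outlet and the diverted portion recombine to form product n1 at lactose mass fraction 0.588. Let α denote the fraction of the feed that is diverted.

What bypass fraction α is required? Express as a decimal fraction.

All 1000×0.319 = 319 t/h of lactose reaches n1, so n1 = 319/0.588 = 542.52 t/h and vapour = 457.48 t/h.
The evaporator receives (1−α)·1000 of feed at 0.681 water and removes 0.891 of that water:
0.891×0.681×(1−α)×1000 = 457.48
(1−α) = 457.48/606.77 = 0.7540;  α = 0.2460.

0.246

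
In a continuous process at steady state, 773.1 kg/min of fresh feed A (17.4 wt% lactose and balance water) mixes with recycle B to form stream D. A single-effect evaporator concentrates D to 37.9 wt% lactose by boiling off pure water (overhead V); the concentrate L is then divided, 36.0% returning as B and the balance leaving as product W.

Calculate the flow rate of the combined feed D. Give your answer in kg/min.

Overall lactose balance (none leaves overhead): lactose in fresh feed = lactose in product, i.e. 773.1×0.174 = (1−0.360)·L·0.379.
L = 134.52/(0.379×0.640) = 554.58 kg/min.
Recycle B = 0.360×554.58 = 199.65 kg/min.
Combined feed D = 773.1 + 199.65 = 972.75 kg/min.

972.7 kg/min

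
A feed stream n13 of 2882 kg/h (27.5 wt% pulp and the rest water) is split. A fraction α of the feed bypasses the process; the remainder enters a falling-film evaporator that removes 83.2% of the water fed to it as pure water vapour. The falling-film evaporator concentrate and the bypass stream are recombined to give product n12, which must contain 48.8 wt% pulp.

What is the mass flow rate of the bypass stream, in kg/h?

All 2882×0.275 = 792.55 kg/h of pulp reaches n12, so n12 = 792.55/0.488 = 1624.1 kg/h and vapour = 1257.9 kg/h.
The evaporator receives (1−α)·2882 of feed at 0.725 water and removes 0.832 of that water:
0.832×0.725×(1−α)×2882 = 1257.9
(1−α) = 1257.9/1738.4 = 0.7236;  α = 0.2764.
Bypass flow = 0.2764×2882 = 796.59 kg/h.

796.6 kg/h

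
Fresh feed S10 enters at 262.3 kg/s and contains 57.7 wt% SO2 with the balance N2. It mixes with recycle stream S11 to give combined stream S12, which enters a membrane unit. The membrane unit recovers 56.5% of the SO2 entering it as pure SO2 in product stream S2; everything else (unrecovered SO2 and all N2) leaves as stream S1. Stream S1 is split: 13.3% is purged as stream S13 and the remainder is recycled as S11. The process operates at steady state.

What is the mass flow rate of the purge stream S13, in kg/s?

N2 enters only via S10 and leaves only via the purge: 262.3×0.423 = 0.133×(N2 in S1), and the membrane unit passes all N2, so N2 in S12 = N2 in S1 = 834.23 kg/s.
SO2 in S12: m_A = 262.3×0.577 + (1−0.133)·(1−0.565)·m_A, so m_A = 151.35/0.6229 = 242.99 kg/s.
S1 = (1−0.565)×242.99 + 834.23 = 939.93 kg/s.
Purge S13 = 0.133×939.93 = 125.01 kg/s.

125 kg/s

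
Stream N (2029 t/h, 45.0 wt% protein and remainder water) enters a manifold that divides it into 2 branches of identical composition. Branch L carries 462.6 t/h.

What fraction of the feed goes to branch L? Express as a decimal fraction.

Fraction to L = 462.6/2029 = 0.2280.

0.228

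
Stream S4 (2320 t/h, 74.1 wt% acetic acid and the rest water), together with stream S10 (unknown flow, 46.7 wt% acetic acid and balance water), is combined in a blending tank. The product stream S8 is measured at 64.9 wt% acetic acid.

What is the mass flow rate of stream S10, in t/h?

Let S10 be the unknown flow. Total out = 2320 + S10.
acetic acid balance: 1719.1 + 0.467·S10 = 0.649·(2320 + S10)
(0.467 − 0.649)·S10 = 0.649×2320 − 1719.1 = -213.44
S10 = -213.44 / -0.182 = 1172.7 t/h

1173 t/h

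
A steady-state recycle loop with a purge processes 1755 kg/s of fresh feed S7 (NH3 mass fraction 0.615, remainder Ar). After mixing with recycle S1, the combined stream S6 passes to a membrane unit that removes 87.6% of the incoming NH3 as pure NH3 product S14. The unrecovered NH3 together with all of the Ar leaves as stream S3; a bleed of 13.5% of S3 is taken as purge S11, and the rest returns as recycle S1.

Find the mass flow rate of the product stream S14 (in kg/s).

NH3 in S6: m_A = 1755×0.615 + (1−0.135)·(1−0.876)·m_A, so m_A = 1079.3/0.8927 = 1209 kg/s.
Product S14 = 0.876×1209 = 1059.1 kg/s.

1059 kg/s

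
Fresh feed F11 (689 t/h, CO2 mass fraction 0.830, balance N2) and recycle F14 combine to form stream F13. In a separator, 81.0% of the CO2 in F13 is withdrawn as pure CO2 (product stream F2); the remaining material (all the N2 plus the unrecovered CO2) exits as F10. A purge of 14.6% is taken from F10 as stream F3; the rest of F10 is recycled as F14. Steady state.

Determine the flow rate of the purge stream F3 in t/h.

N2 enters only via F11 and leaves only via the purge: 689×0.170 = 0.146×(N2 in F10), and the separator passes all N2, so N2 in F13 = N2 in F10 = 802.26 t/h.
CO2 in F13: m_A = 689×0.830 + (1−0.146)·(1−0.810)·m_A, so m_A = 571.87/0.8377 = 682.63 t/h.
F10 = (1−0.810)×682.63 + 802.26 = 931.96 t/h.
Purge F3 = 0.146×931.96 = 136.07 t/h.

136.1 t/h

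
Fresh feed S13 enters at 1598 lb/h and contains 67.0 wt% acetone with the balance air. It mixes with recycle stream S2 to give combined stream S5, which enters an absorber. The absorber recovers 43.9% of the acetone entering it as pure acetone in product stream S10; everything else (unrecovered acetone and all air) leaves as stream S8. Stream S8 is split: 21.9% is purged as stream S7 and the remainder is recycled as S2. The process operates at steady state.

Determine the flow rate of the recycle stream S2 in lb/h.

2716 lb/h

air enters only via S13 and leaves only via the purge: 1598×0.330 = 0.219×(air in S8), and the absorber passes all air, so air in S5 = air in S8 = 2407.9 lb/h.
acetone in S5: m_A = 1598×0.670 + (1−0.219)·(1−0.439)·m_A, so m_A = 1070.7/0.5619 = 1905.6 lb/h.
S8 = (1−0.439)×1905.6 + 2407.9 = 3477 lb/h.
Recycle S2 = (1−0.219)×3477 = 2715.5 lb/h.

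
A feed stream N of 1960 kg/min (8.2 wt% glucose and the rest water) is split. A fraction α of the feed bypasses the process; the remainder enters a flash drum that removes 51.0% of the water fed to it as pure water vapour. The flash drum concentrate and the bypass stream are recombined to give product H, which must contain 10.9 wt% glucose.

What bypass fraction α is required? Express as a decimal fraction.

All 1960×0.082 = 160.72 kg/min of glucose reaches H, so H = 160.72/0.109 = 1474.5 kg/min and vapour = 485.5 kg/min.
The evaporator receives (1−α)·1960 of feed at 0.918 water and removes 0.510 of that water:
0.510×0.918×(1−α)×1960 = 485.5
(1−α) = 485.5/917.63 = 0.5291;  α = 0.4709.

0.471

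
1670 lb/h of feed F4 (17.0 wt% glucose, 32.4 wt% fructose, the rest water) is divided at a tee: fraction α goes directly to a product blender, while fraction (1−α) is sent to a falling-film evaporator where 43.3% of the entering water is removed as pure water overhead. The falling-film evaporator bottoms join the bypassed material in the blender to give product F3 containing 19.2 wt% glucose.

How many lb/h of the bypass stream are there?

All 1670×0.170 = 283.9 lb/h of glucose reaches F3, so F3 = 283.9/0.192 = 1478.6 lb/h and vapour = 191.35 lb/h.
The evaporator receives (1−α)·1670 of feed at 0.506 water and removes 0.433 of that water:
0.433×0.506×(1−α)×1670 = 191.35
(1−α) = 191.35/365.89 = 0.5230;  α = 0.4770.
Bypass flow = 0.4770×1670 = 796.63 lb/h.

796.6 lb/h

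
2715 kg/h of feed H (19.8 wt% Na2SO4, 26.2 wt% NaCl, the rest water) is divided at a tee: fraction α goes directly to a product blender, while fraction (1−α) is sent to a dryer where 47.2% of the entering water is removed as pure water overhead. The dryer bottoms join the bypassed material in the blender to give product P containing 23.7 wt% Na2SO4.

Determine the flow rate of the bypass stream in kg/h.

All 2715×0.198 = 537.57 kg/h of Na2SO4 reaches P, so P = 537.57/0.237 = 2268.2 kg/h and vapour = 446.77 kg/h.
The evaporator receives (1−α)·2715 of feed at 0.540 water and removes 0.472 of that water:
0.472×0.540×(1−α)×2715 = 446.77
(1−α) = 446.77/692 = 0.6456;  α = 0.3544.
Bypass flow = 0.3544×2715 = 962.13 kg/h.

962.1 kg/h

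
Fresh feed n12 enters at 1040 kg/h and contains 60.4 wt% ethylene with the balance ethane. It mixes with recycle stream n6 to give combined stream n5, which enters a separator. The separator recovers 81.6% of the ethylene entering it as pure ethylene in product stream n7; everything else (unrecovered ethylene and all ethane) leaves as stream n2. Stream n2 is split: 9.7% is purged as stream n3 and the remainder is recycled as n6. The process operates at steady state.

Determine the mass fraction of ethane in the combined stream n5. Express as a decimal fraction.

ethane enters only via n12 and leaves only via the purge: 1040×0.396 = 0.097×(ethane in n2), and the separator passes all ethane, so ethane in n5 = ethane in n2 = 4245.8 kg/h.
ethylene in n5: m_A = 1040×0.604 + (1−0.097)·(1−0.816)·m_A, so m_A = 628.16/0.8338 = 753.33 kg/h.
n5 = 753.33 + 4245.8 = 4999.1 kg/h.
ethane fraction in n5 = 4245.8/4999.1 = 0.8493.

0.8493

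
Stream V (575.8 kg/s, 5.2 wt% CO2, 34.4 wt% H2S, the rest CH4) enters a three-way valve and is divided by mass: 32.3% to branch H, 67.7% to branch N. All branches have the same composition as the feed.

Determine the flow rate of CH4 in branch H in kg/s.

Branch H total = 0.323×575.8 = 185.98 kg/s.
CH4 in H = 0.604×185.98 = 112.33 kg/s.

112.3 kg/s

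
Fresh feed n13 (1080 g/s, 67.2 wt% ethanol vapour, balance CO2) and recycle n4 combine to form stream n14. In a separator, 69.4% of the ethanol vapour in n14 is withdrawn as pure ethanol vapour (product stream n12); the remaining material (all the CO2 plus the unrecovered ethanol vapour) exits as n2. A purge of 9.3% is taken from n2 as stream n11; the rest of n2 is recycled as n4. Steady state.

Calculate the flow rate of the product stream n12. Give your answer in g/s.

ethanol vapour in n14: m_A = 1080×0.672 + (1−0.093)·(1−0.694)·m_A, so m_A = 725.76/0.7225 = 1004.6 g/s.
Product n12 = 0.694×1004.6 = 697.17 g/s.

697.2 g/s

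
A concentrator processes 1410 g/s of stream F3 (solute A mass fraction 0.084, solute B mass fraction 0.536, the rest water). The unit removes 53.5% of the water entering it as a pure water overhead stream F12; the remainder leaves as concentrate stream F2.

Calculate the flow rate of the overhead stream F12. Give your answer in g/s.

water entering = 1410×0.380 = 535.8 g/s; overhead removed = 0.535×535.8 = 286.65 g/s.

286.7 g/s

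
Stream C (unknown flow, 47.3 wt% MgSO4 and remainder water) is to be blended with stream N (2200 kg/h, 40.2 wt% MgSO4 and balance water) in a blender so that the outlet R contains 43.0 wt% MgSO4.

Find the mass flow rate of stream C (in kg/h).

Let C be the unknown flow. Total out = 2200 + C.
MgSO4 balance: 884.4 + 0.473·C = 0.430·(2200 + C)
(0.473 − 0.430)·C = 0.430×2200 − 884.4 = 61.6
C = 61.6 / 0.043 = 1432.6 kg/h

1433 kg/h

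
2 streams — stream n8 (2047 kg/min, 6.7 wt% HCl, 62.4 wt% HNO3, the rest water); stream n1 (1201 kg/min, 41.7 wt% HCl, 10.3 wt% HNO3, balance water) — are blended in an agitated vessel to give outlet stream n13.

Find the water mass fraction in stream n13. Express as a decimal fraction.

0.372

Total flow out = 2047 + 1201 = 3248 kg/min.
water in = 2047×0.309 + 1201×0.480 = 1209 kg/min.
water mass fraction in n13 = 1209/3248 = 0.372.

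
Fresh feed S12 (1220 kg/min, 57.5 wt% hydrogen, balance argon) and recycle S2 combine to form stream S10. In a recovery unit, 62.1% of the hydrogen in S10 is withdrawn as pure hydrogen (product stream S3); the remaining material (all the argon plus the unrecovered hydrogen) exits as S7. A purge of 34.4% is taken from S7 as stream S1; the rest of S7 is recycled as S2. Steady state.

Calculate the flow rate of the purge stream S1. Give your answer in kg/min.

argon enters only via S12 and leaves only via the purge: 1220×0.425 = 0.344×(argon in S7), and the recovery unit passes all argon, so argon in S10 = argon in S7 = 1507.3 kg/min.
hydrogen in S10: m_A = 1220×0.575 + (1−0.344)·(1−0.621)·m_A, so m_A = 701.5/0.7514 = 933.62 kg/min.
S7 = (1−0.621)×933.62 + 1507.3 = 1861.1 kg/min.
Purge S1 = 0.344×1861.1 = 640.22 kg/min.

640.2 kg/min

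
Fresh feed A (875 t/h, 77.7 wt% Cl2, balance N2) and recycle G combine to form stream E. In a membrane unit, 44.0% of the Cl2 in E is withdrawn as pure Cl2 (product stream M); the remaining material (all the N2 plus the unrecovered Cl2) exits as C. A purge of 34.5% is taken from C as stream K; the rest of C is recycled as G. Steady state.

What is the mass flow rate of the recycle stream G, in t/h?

764.3 t/h

N2 enters only via A and leaves only via the purge: 875×0.223 = 0.345×(N2 in C), and the membrane unit passes all N2, so N2 in E = N2 in C = 565.58 t/h.
Cl2 in E: m_A = 875×0.777 + (1−0.345)·(1−0.440)·m_A, so m_A = 679.88/0.6332 = 1073.7 t/h.
C = (1−0.440)×1073.7 + 565.58 = 1166.9 t/h.
Recycle G = (1−0.345)×1166.9 = 764.29 t/h.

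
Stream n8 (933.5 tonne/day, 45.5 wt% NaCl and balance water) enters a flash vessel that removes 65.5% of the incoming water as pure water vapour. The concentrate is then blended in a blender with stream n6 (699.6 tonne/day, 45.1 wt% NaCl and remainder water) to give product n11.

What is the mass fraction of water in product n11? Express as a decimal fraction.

0.4305

Vapour removed = 0.655×0.545×933.5 = 333.24 tonne/day; concentrate = 600.26 tonne/day.
water reaching the mixer = 175.52 (from concentrate) + 699.6×0.549 = 559.6 tonne/day.
Product flow = 600.26 + 699.6 = 1299.9 tonne/day; water fraction = 0.4305.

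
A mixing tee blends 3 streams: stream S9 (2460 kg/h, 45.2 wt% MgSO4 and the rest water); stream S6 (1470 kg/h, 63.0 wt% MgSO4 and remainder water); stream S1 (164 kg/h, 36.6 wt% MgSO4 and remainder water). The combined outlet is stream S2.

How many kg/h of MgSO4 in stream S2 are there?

MgSO4 out = MgSO4 in = 2460×0.452 + 1470×0.630 + 164×0.366 = 2098 kg/h.

2098 kg/h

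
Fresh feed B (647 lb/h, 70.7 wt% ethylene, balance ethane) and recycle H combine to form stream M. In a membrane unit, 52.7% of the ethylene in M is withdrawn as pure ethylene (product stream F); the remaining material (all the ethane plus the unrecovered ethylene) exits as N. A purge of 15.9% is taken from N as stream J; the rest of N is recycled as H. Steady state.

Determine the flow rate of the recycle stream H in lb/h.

ethane enters only via B and leaves only via the purge: 647×0.293 = 0.159×(ethane in N), and the membrane unit passes all ethane, so ethane in M = ethane in N = 1192.3 lb/h.
ethylene in M: m_A = 647×0.707 + (1−0.159)·(1−0.527)·m_A, so m_A = 457.43/0.6022 = 759.59 lb/h.
N = (1−0.527)×759.59 + 1192.3 = 1551.6 lb/h.
Recycle H = (1−0.159)×1551.6 = 1304.9 lb/h.

1305 lb/h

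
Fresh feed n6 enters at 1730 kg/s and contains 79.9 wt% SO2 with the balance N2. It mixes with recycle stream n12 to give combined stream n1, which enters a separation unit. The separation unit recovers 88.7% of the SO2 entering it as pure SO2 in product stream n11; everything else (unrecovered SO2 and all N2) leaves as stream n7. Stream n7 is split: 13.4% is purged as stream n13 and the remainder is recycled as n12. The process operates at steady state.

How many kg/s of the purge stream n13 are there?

370.9 kg/s

N2 enters only via n6 and leaves only via the purge: 1730×0.201 = 0.134×(N2 in n7), and the separation unit passes all N2, so N2 in n1 = N2 in n7 = 2595 kg/s.
SO2 in n1: m_A = 1730×0.799 + (1−0.134)·(1−0.887)·m_A, so m_A = 1382.3/0.9021 = 1532.2 kg/s.
n7 = (1−0.887)×1532.2 + 2595 = 2768.1 kg/s.
Purge n13 = 0.134×2768.1 = 370.93 kg/s.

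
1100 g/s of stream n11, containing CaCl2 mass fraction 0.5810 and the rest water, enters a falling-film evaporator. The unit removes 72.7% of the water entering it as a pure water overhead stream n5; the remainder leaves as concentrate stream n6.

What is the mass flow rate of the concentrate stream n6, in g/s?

water entering = 1100×0.419 = 460.9 g/s; overhead removed = 0.727×460.9 = 335.07 g/s.
Concentrate = 1100 − 335.07 = 764.93 g/s.

764.9 g/s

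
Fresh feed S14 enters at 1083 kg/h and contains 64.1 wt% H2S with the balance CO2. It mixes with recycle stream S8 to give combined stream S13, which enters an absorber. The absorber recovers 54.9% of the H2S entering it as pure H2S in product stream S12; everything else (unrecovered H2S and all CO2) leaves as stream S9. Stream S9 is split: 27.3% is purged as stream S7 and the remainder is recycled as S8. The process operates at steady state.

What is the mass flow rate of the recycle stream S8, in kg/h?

CO2 enters only via S14 and leaves only via the purge: 1083×0.359 = 0.273×(CO2 in S9), and the absorber passes all CO2, so CO2 in S13 = CO2 in S9 = 1424.2 kg/h.
H2S in S13: m_A = 1083×0.641 + (1−0.273)·(1−0.549)·m_A, so m_A = 694.2/0.6721 = 1032.9 kg/h.
S9 = (1−0.549)×1032.9 + 1424.2 = 1890 kg/h.
Recycle S8 = (1−0.273)×1890 = 1374 kg/h.

1374 kg/h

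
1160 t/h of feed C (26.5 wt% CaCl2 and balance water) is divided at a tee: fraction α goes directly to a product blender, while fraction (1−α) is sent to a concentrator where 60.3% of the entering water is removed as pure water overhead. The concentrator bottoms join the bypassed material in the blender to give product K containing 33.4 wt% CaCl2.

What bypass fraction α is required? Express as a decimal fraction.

0.534

All 1160×0.265 = 307.4 t/h of CaCl2 reaches K, so K = 307.4/0.334 = 920.36 t/h and vapour = 239.64 t/h.
The evaporator receives (1−α)·1160 of feed at 0.735 water and removes 0.603 of that water:
0.603×0.735×(1−α)×1160 = 239.64
(1−α) = 239.64/514.12 = 0.4661;  α = 0.5339.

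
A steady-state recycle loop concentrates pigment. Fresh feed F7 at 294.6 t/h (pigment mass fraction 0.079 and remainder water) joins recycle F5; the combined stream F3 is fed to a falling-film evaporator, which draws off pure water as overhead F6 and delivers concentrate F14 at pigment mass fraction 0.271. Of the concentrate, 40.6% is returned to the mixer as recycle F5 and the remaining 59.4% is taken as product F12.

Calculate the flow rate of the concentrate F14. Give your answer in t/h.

144.6 t/h

Overall pigment balance (none leaves overhead): pigment in fresh feed = pigment in product, i.e. 294.6×0.079 = (1−0.406)·F14·0.271.
F14 = 23.273/(0.271×0.594) = 144.58 t/h.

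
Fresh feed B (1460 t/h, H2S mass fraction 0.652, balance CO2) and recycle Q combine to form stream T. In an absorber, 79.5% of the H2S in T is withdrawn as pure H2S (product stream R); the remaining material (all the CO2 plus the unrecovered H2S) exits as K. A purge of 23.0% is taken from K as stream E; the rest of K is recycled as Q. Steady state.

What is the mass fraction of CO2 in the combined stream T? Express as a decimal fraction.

CO2 enters only via B and leaves only via the purge: 1460×0.348 = 0.230×(CO2 in K), and the absorber passes all CO2, so CO2 in T = CO2 in K = 2209 t/h.
H2S in T: m_A = 1460×0.652 + (1−0.230)·(1−0.795)·m_A, so m_A = 951.92/0.8422 = 1130.3 t/h.
T = 1130.3 + 2209 = 3339.4 t/h.
CO2 fraction in T = 2209/3339.4 = 0.662.

0.662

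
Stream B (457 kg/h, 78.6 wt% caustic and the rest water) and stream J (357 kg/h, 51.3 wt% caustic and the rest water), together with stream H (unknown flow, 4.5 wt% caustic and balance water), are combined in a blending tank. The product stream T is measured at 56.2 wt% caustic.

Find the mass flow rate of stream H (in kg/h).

164.2 kg/h

Let H be the unknown flow. Total out = 814 + H.
caustic balance: 542.34 + 0.045·H = 0.562·(814 + H)
(0.045 − 0.562)·H = 0.562×814 − 542.34 = -84.875
H = -84.875 / -0.517 = 164.17 kg/h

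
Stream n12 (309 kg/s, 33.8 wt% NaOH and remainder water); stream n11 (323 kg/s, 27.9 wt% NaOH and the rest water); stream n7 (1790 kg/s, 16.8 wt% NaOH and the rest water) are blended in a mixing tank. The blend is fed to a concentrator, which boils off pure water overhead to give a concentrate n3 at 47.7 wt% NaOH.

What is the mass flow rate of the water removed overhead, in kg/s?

1384 kg/s

NaOH entering = 309×0.338 + 323×0.279 + 1790×0.168 = 495.28 kg/s.
All NaOH reports to n3, so n3 = 495.28/0.477 = 1038.3 kg/s.
Total feed = 2422 kg/s; overhead = 2422 − 1038.3 = 1383.7 kg/s.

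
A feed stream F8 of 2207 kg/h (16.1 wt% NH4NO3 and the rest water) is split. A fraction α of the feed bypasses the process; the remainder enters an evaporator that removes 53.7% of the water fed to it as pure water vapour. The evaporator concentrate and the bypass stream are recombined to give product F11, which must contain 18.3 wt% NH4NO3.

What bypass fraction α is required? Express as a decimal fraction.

All 2207×0.161 = 355.33 kg/h of NH4NO3 reaches F11, so F11 = 355.33/0.183 = 1941.7 kg/h and vapour = 265.32 kg/h.
The evaporator receives (1−α)·2207 of feed at 0.839 water and removes 0.537 of that water:
0.537×0.839×(1−α)×2207 = 265.32
(1−α) = 265.32/994.35 = 0.2668;  α = 0.7332.

0.733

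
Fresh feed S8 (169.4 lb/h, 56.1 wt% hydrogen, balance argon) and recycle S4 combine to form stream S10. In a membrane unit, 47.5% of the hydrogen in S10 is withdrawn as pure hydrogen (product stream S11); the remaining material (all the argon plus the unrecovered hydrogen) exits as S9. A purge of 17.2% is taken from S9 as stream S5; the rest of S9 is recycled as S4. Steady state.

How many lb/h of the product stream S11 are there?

79.85 lb/h

hydrogen in S10: m_A = 169.4×0.561 + (1−0.172)·(1−0.475)·m_A, so m_A = 95.033/0.5653 = 168.11 lb/h.
Product S11 = 0.475×168.11 = 79.853 lb/h.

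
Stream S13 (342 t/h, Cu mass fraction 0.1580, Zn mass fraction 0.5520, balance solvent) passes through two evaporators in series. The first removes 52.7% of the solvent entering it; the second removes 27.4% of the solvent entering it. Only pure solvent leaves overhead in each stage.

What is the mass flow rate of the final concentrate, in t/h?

276.9 t/h

solvent in feed = 342×0.290 = 99.18 t/h.
After stage 1: solvent left = (1−0.527)×99.18 = 46.912; stream total = 289.73 t/h.
After stage 2: solvent left = (1−0.274)×46.912 = 34.058; final concentrate = 276.88 t/h.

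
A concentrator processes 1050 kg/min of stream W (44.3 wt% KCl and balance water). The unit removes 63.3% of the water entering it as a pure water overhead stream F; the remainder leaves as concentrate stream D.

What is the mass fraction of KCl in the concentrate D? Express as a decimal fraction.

0.684

KCl is not removed: 1050×0.443 = 465.15 kg/min of KCl enters D.
water entering = 1050×0.557 = 584.85 kg/min; overhead removed = 0.633×584.85 = 370.21 kg/min.
Concentrate = 1050 − 370.21 = 679.79 kg/min.
Mass fraction = 465.15/679.79 = 0.684.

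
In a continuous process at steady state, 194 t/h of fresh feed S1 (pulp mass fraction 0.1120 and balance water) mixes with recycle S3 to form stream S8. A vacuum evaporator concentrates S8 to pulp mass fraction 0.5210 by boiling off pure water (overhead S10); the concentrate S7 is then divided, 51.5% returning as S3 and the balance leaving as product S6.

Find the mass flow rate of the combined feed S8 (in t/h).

238.3 t/h

Overall pulp balance (none leaves overhead): pulp in fresh feed = pulp in product, i.e. 194×0.112 = (1−0.515)·S7·0.521.
S7 = 21.728/(0.521×0.485) = 85.988 t/h.
Recycle S3 = 0.515×85.988 = 44.284 t/h.
Combined feed S8 = 194 + 44.284 = 238.28 t/h.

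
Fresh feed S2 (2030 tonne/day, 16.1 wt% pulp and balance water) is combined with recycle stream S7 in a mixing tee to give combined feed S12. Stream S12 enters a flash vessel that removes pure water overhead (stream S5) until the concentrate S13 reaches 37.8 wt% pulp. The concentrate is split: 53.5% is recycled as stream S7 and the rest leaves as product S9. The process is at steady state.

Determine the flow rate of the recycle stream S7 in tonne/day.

Overall pulp balance (none leaves overhead): pulp in fresh feed = pulp in product, i.e. 2030×0.161 = (1−0.535)·S13·0.378.
S13 = 326.83/(0.378×0.465) = 1859.4 tonne/day.
Recycle S7 = 0.535×1859.4 = 994.79 tonne/day.

994.8 tonne/day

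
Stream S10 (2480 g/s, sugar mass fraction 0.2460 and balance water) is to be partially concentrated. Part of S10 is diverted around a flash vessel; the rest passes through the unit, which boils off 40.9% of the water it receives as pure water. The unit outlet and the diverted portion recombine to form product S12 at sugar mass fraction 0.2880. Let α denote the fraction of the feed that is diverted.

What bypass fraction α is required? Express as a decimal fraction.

0.527

All 2480×0.246 = 610.08 g/s of sugar reaches S12, so S12 = 610.08/0.288 = 2118.3 g/s and vapour = 361.67 g/s.
The evaporator receives (1−α)·2480 of feed at 0.754 water and removes 0.409 of that water:
0.409×0.754×(1−α)×2480 = 361.67
(1−α) = 361.67/764.8 = 0.4729;  α = 0.5271.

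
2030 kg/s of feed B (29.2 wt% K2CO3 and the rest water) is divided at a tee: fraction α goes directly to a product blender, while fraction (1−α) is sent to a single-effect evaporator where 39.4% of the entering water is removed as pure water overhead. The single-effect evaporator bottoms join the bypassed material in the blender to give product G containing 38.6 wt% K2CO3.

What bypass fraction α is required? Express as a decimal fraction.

0.127

All 2030×0.292 = 592.76 kg/s of K2CO3 reaches G, so G = 592.76/0.386 = 1535.6 kg/s and vapour = 494.35 kg/s.
The evaporator receives (1−α)·2030 of feed at 0.708 water and removes 0.394 of that water:
0.394×0.708×(1−α)×2030 = 494.35
(1−α) = 494.35/566.27 = 0.8730;  α = 0.1270.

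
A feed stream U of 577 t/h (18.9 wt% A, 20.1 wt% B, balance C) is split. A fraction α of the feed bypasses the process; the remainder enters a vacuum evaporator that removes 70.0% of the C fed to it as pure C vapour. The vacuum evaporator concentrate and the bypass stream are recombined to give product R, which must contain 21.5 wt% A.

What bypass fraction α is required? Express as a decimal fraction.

0.717

All 577×0.189 = 109.05 t/h of A reaches R, so R = 109.05/0.215 = 507.22 t/h and vapour = 69.777 t/h.
The evaporator receives (1−α)·577 of feed at 0.610 C and removes 0.700 of that C:
0.700×0.610×(1−α)×577 = 69.777
(1−α) = 69.777/246.38 = 0.2832;  α = 0.7168.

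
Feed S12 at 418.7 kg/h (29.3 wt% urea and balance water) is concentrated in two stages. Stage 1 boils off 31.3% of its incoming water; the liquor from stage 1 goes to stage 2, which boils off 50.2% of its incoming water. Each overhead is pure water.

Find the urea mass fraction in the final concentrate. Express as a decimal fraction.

water in feed = 418.7×0.707 = 296.02 kg/h.
After stage 1: water left = (1−0.313)×296.02 = 203.37; stream total = 326.05 kg/h.
After stage 2: water left = (1−0.502)×203.37 = 101.28; final concentrate = 223.96 kg/h.
urea fraction = 122.68/223.96 = 0.548.

0.548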